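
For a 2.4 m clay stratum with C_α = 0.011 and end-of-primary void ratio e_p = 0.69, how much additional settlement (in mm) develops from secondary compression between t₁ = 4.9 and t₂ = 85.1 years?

S_s ≈ 19.4 mm

Secondary compression: S_s = C_α·H/(1+e_p)·log₁₀(t₂/t₁)
S_s = 0.011×2.4/(1+0.69)×log₁₀(85.1/4.9)
    = 0.01562 × 1.24 = 0.01937 m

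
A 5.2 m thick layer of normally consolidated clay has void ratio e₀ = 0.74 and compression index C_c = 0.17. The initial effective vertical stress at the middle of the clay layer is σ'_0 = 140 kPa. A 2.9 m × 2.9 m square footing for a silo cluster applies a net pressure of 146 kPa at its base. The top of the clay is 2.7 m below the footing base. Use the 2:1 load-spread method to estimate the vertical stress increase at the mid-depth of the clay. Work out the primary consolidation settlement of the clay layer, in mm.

Mid-depth of clay below the footing base: z = 2.7 + 5.2/2 = 5.3 m.
Stress increase at mid-clay by the 2:1 spreading method:
Δσ = qBL/((B+z)(L+z)) = 146×2.9×2.9/((2.9+5.3)(2.9+5.3)) = 18.261 kPa
Final effective stress: σ'_f = σ'_0 + Δσ = 140 + 18.261 = 158.26 kPa.
Normally consolidated clay, so the full stress increment lies on the virgin compression line:
S_c = C_c·H/(1+e₀)·log₁₀(σ'_f/σ'_0) = 0.17×5.2/(1+0.74)×log₁₀(158.26/140)
    = 0.50805 × 0.053243 = 0.02705 m

S_c ≈ 27.1 mm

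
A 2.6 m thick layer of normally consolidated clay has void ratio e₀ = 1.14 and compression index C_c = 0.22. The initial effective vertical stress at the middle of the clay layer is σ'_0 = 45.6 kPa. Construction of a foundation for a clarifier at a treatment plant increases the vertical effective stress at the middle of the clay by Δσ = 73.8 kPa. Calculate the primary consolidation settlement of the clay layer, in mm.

S_c ≈ 112 mm

Final effective stress: σ'_f = σ'_0 + Δσ = 45.6 + 73.8 = 119.4 kPa.
Normally consolidated clay, so the full stress increment lies on the virgin compression line:
S_c = C_c·H/(1+e₀)·log₁₀(σ'_f/σ'_0) = 0.22×2.6/(1+1.14)×log₁₀(119.4/45.6)
    = 0.26729 × 0.41804 = 0.1117 m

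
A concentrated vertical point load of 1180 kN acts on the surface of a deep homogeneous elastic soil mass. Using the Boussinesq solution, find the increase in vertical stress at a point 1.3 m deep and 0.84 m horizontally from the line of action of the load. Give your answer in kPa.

Δσ_z ≈ 139 kPa

Boussinesq vertical stress below a point load on an elastic half-space:
Δσ_z = 3P/(2πz²) · [1 + (r/z)²]^(−5/2)
r/z = 0.84/1.3 = 0.64615; [1+(r/z)²]^(−5/2) = 0.418.
Δσ_z = 3×1180/(2π×1.3²) × 0.418 = 333.38 × 0.418 = 139.4 kPa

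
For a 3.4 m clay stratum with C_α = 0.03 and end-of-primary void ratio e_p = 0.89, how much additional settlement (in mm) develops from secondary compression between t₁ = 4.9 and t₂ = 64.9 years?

Secondary compression: S_s = C_α·H/(1+e_p)·log₁₀(t₂/t₁)
S_s = 0.03×3.4/(1+0.89)×log₁₀(64.9/4.9)
    = 0.05397 × 1.122 = 0.06056 m

S_s ≈ 60.6 mm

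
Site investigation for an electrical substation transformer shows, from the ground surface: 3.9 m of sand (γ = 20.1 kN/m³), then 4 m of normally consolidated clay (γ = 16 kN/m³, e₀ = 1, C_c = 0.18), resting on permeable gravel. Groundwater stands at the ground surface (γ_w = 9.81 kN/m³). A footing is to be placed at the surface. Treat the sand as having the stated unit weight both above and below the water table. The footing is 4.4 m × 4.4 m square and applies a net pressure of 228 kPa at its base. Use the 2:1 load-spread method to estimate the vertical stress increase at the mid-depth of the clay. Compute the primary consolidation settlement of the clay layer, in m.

S_c ≈ 0.0912 m

Mid-depth of clay below the ground surface: z = 3.9 + 4/2 = 5.9 m.
Total vertical stress at mid-clay: σ_v = 20.1×3.9 + 16×2 = 110.39 kPa.
Pore pressure: u = 9.81×(5.9 − 0) = 57.879 kPa.
Initial effective stress: σ'_0 = σ_v − u = 110.39 − 57.879 = 52.511 kPa.
Stress increase at mid-clay by the 2:1 spreading method:
Δσ = qBL/((B+z)(L+z)) = 228×4.4×4.4/((4.4+5.9)(4.4+5.9)) = 41.607 kPa
Final effective stress: σ'_f = σ'_0 + Δσ = 52.511 + 41.607 = 94.118 kPa.
Normally consolidated clay, so the full stress increment lies on the virgin compression line:
S_c = C_c·H/(1+e₀)·log₁₀(σ'_f/σ'_0) = 0.18×4/(1+1)×log₁₀(94.118/52.511)
    = 0.36 × 0.25342 = 0.09123 m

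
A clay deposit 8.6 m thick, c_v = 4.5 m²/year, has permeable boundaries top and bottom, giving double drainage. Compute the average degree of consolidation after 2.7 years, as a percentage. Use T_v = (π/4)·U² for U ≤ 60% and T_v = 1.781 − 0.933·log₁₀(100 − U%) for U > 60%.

U ≈ 84 %

Drainage path length: H_d = H/2 = 4.3 m (double drainage).
T_v = c_v·t/H_d² = 4.5×2.7/4.3² = 0.65711.
T_v = 0.65711 corresponds to the U > 60% branch:
U = 1 − 10^((1.781 − T_v)/0.933)/100 = 0.8398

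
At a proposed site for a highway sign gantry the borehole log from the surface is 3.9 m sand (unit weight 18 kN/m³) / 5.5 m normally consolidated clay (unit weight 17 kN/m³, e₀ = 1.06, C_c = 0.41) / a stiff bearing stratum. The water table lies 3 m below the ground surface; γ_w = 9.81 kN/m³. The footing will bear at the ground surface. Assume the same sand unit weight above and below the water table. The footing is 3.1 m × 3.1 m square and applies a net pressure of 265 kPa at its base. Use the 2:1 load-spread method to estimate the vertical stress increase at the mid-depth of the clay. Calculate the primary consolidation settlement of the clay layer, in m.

S_c ≈ 0.136 m

Mid-depth of clay below the ground surface: z = 3.9 + 5.5/2 = 6.65 m.
Total vertical stress at mid-clay: σ_v = 18×3.9 + 17×2.75 = 116.95 kPa.
Pore pressure: u = 9.81×(6.65 − 3) = 35.806 kPa.
Initial effective stress: σ'_0 = σ_v − u = 116.95 − 35.806 = 81.144 kPa.
Stress increase at mid-clay by the 2:1 spreading method:
Δσ = qBL/((B+z)(L+z)) = 265×3.1×3.1/((3.1+6.65)(3.1+6.65)) = 26.789 kPa
Final effective stress: σ'_f = σ'_0 + Δσ = 81.144 + 26.789 = 107.93 kPa.
Normally consolidated clay, so the full stress increment lies on the virgin compression line:
S_c = C_c·H/(1+e₀)·log₁₀(σ'_f/σ'_0) = 0.41×5.5/(1+1.06)×log₁₀(107.93/81.144)
    = 1.0947 × 0.12389 = 0.1356 m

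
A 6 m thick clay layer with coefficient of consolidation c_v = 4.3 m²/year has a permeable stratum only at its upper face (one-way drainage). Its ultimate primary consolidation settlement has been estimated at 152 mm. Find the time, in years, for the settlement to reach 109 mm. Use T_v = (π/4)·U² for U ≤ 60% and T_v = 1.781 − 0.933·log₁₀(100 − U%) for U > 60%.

Drainage path length: H_d = H = 6 m (single drainage).
U = S(t)/S_ult = 109/152 = 0.7171.
U > 60%: T_v = 1.781 − 0.933·log₁₀(100 − 71.711) = 0.42663.
t = T_v·H_d²/c_v = 0.42663×6²/4.3 = 3.572 years.

t ≈ 3.57 years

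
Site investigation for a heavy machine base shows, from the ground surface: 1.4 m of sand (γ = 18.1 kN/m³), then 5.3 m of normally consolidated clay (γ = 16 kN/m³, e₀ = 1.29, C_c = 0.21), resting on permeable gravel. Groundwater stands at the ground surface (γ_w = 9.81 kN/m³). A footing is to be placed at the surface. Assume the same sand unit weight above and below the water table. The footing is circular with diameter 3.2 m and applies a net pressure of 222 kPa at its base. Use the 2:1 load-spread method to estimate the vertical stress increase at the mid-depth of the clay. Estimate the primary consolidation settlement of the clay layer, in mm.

S_c ≈ 197 mm

Mid-depth of clay below the ground surface: z = 1.4 + 5.3/2 = 4.05 m.
Total vertical stress at mid-clay: σ_v = 18.1×1.4 + 16×2.65 = 67.74 kPa.
Pore pressure: u = 9.81×(4.05 − 0) = 39.73 kPa.
Initial effective stress: σ'_0 = σ_v − u = 67.74 − 39.73 = 28.01 kPa.
Stress increase at mid-clay by the 2:1 spreading method:
Δσ ≈ qD²/(D+z)² = 222×3.2²/(3.2+4.05)² = 43.249 kPa
Final effective stress: σ'_f = σ'_0 + Δσ = 28.01 + 43.249 = 71.259 kPa.
Normally consolidated clay, so the full stress increment lies on the virgin compression line:
S_c = C_c·H/(1+e₀)·log₁₀(σ'_f/σ'_0) = 0.21×5.3/(1+1.29)×log₁₀(71.259/28.01)
    = 0.48603 × 0.40553 = 0.1971 m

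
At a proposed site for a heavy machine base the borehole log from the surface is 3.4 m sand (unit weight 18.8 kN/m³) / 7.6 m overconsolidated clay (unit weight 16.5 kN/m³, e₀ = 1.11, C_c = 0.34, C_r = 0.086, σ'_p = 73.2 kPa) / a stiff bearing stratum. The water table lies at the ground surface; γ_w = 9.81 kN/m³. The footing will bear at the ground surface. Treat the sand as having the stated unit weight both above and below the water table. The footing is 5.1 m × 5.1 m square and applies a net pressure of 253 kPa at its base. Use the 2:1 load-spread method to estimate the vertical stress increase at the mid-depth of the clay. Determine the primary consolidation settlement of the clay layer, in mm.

S_c ≈ 199 mm

Mid-depth of clay below the ground surface: z = 3.4 + 7.6/2 = 7.2 m.
Total vertical stress at mid-clay: σ_v = 18.8×3.4 + 16.5×3.8 = 126.62 kPa.
Pore pressure: u = 9.81×(7.2 − 0) = 70.632 kPa.
Initial effective stress: σ'_0 = σ_v − u = 126.62 − 70.632 = 55.988 kPa.
Stress increase at mid-clay by the 2:1 spreading method:
Δσ = qBL/((B+z)(L+z)) = 253×5.1×5.1/((5.1+7.2)(5.1+7.2)) = 43.496 kPa
Final effective stress: σ'_f = 55.988 + 43.496 = 99.484 kPa.
σ'_f = 99.484 > σ'_p = 73.2 kPa, so the stress path crosses the preconsolidation pressure — recompression up to σ'_p, then virgin compression beyond:
S_c = H/(1+e₀)·[C_r·log₁₀(σ'_p/σ'_0) + C_c·log₁₀(σ'_f/σ'_p)]
    = 7.6/2.11 × [0.086×log₁₀(73.2/55.988) + 0.34×log₁₀(99.484/73.2)]
    = 3.6019 × [0.010012 + 0.045302] = 0.1992 m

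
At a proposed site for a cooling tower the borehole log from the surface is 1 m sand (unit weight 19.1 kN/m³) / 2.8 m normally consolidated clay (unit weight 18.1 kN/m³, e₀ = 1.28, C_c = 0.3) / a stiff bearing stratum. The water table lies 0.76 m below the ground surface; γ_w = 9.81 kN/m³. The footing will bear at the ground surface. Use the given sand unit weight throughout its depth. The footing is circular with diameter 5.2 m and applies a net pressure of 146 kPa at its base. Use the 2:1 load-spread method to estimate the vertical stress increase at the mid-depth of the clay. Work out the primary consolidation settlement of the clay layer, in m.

S_c ≈ 0.196 m

Mid-depth of clay below the ground surface: z = 1 + 2.8/2 = 2.4 m.
Total vertical stress at mid-clay: σ_v = 19.1×1 + 18.1×1.4 = 44.44 kPa.
Pore pressure: u = 9.81×(2.4 − 0.76) = 16.088 kPa.
Initial effective stress: σ'_0 = σ_v − u = 44.44 − 16.088 = 28.352 kPa.
Stress increase at mid-clay by the 2:1 spreading method:
Δσ ≈ qD²/(D+z)² = 146×5.2²/(5.2+2.4)² = 68.349 kPa
Final effective stress: σ'_f = σ'_0 + Δσ = 28.352 + 68.349 = 96.701 kPa.
Normally consolidated clay, so the full stress increment lies on the virgin compression line:
S_c = C_c·H/(1+e₀)·log₁₀(σ'_f/σ'_0) = 0.3×2.8/(1+1.28)×log₁₀(96.701/28.352)
    = 0.36842 × 0.53285 = 0.1963 m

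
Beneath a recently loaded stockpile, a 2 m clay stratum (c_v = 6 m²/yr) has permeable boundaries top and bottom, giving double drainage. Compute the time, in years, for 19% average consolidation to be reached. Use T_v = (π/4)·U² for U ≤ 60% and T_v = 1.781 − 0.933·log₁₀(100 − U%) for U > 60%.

t ≈ 0.00473 years

Drainage path length: H_d = H/2 = 1 m (double drainage).
U ≤ 60%: T_v = (π/4)·U² = (π/4)×0.19² = 0.028353.
t = T_v·H_d²/c_v = 0.028353×1²/6 = 0.004725 years.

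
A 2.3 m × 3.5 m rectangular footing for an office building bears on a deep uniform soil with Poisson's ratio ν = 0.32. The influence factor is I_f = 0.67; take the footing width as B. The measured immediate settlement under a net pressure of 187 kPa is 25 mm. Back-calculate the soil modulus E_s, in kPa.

S_e = q·B·(1−ν²)/E_s · I_f  ⇒  E_s = q·B·(1−ν²)·I_f / S_e.
E_s = 187 × 2.3 × 0.8976 × 0.67 / 0.025 = 10350 kPa

E_s ≈ 10300 kPa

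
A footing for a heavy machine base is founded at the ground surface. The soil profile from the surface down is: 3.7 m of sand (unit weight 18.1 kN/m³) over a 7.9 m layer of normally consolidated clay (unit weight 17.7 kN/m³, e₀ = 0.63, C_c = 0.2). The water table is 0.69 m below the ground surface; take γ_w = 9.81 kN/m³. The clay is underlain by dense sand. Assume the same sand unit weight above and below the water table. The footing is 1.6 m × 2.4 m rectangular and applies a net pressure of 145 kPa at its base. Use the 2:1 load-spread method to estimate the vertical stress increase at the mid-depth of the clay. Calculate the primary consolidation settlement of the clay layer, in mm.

S_c ≈ 35.2 mm

Mid-depth of clay below the ground surface: z = 3.7 + 7.9/2 = 7.65 m.
Total vertical stress at mid-clay: σ_v = 18.1×3.7 + 17.7×3.95 = 136.89 kPa.
Pore pressure: u = 9.81×(7.65 − 0.69) = 68.278 kPa.
Initial effective stress: σ'_0 = σ_v − u = 136.89 − 68.278 = 68.612 kPa.
Stress increase at mid-clay by the 2:1 spreading method:
Δσ = qBL/((B+z)(L+z)) = 145×1.6×2.4/((1.6+7.65)(2.4+7.65)) = 5.9895 kPa
Final effective stress: σ'_f = σ'_0 + Δσ = 68.612 + 5.9895 = 74.601 kPa.
Normally consolidated clay, so the full stress increment lies on the virgin compression line:
S_c = C_c·H/(1+e₀)·log₁₀(σ'_f/σ'_0) = 0.2×7.9/(1+0.63)×log₁₀(74.601/68.612)
    = 0.96933 × 0.036345 = 0.03523 m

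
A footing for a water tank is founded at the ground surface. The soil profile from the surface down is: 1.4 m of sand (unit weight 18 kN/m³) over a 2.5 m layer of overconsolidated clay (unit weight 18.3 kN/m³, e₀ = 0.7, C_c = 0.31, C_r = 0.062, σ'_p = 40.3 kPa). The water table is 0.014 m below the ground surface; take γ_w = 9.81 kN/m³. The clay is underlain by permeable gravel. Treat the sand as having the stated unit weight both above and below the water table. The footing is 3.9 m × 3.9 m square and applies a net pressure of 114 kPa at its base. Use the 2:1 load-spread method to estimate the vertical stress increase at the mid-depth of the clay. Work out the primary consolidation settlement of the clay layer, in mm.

S_c ≈ 111 mm

Mid-depth of clay below the ground surface: z = 1.4 + 2.5/2 = 2.65 m.
Total vertical stress at mid-clay: σ_v = 18×1.4 + 18.3×1.25 = 48.075 kPa.
Pore pressure: u = 9.81×(2.65 − 0.014) = 25.859 kPa.
Initial effective stress: σ'_0 = σ_v − u = 48.075 − 25.859 = 22.216 kPa.
Stress increase at mid-clay by the 2:1 spreading method:
Δσ = qBL/((B+z)(L+z)) = 114×3.9×3.9/((3.9+2.65)(3.9+2.65)) = 40.416 kPa
Final effective stress: σ'_f = 22.216 + 40.416 = 62.632 kPa.
σ'_f = 62.632 > σ'_p = 40.3 kPa, so the stress path crosses the preconsolidation pressure — recompression up to σ'_p, then virgin compression beyond:
S_c = H/(1+e₀)·[C_r·log₁₀(σ'_p/σ'_0) + C_c·log₁₀(σ'_f/σ'_p)]
    = 2.5/1.7 × [0.062×log₁₀(40.3/22.216) + 0.31×log₁₀(62.632/40.3)]
    = 1.4706 × [0.016036 + 0.059362] = 0.1109 m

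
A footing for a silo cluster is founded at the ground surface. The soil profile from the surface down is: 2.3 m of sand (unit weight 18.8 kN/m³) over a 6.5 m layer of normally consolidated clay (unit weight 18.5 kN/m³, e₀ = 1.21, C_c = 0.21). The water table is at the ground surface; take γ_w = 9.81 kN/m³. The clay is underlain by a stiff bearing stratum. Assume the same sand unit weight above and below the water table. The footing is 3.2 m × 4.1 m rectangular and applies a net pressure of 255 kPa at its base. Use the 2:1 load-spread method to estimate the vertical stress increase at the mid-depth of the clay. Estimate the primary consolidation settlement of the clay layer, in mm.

Mid-depth of clay below the ground surface: z = 2.3 + 6.5/2 = 5.55 m.
Total vertical stress at mid-clay: σ_v = 18.8×2.3 + 18.5×3.25 = 103.36 kPa.
Pore pressure: u = 9.81×(5.55 − 0) = 54.446 kPa.
Initial effective stress: σ'_0 = σ_v − u = 103.36 − 54.446 = 48.914 kPa.
Stress increase at mid-clay by the 2:1 spreading method:
Δσ = qBL/((B+z)(L+z)) = 255×3.2×4.1/((3.2+5.55)(4.1+5.55)) = 39.622 kPa
Final effective stress: σ'_f = σ'_0 + Δσ = 48.914 + 39.622 = 88.536 kPa.
Normally consolidated clay, so the full stress increment lies on the virgin compression line:
S_c = C_c·H/(1+e₀)·log₁₀(σ'_f/σ'_0) = 0.21×6.5/(1+1.21)×log₁₀(88.536/48.914)
    = 0.61765 × 0.25769 = 0.1592 m

S_c ≈ 159 mm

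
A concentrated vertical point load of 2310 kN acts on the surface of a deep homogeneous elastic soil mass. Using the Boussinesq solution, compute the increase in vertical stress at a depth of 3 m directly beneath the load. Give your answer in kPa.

Boussinesq vertical stress below a point load on an elastic half-space:
Δσ_z = 3P/(2πz²) · [1 + (r/z)²]^(−5/2)
r/z = 0/3 = 0; [1+(r/z)²]^(−5/2) = 1.
Δσ_z = 3×2310/(2π×3²) × 1 = 122.55 × 1 = 122.5 kPa

Δσ_z ≈ 123 kPa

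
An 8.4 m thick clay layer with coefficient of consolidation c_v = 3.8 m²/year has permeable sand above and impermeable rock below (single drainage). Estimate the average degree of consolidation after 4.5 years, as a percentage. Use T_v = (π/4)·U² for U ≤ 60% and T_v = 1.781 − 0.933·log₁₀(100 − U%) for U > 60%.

U ≈ 55.5 %

Drainage path length: H_d = H = 8.4 m (single drainage).
T_v = c_v·t/H_d² = 3.8×4.5/8.4² = 0.24235.
T_v = 0.24235 corresponds to the U ≤ 60% branch:
U = √(4T_v/π) = 0.5555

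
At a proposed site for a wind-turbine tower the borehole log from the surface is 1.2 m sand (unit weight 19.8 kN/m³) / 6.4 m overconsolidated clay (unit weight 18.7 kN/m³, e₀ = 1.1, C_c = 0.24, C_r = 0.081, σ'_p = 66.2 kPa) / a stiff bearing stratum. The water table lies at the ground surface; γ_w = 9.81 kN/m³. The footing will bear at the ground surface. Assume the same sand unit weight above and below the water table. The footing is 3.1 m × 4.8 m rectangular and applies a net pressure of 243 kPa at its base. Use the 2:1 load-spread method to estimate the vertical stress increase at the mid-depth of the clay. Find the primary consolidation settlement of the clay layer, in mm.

Mid-depth of clay below the ground surface: z = 1.2 + 6.4/2 = 4.4 m.
Total vertical stress at mid-clay: σ_v = 19.8×1.2 + 18.7×3.2 = 83.6 kPa.
Pore pressure: u = 9.81×(4.4 − 0) = 43.164 kPa.
Initial effective stress: σ'_0 = σ_v − u = 83.6 − 43.164 = 40.436 kPa.
Stress increase at mid-clay by the 2:1 spreading method:
Δσ = qBL/((B+z)(L+z)) = 243×3.1×4.8/((3.1+4.4)(4.8+4.4)) = 52.403 kPa
Final effective stress: σ'_f = 40.436 + 52.403 = 92.839 kPa.
σ'_f = 92.839 > σ'_p = 66.2 kPa, so the stress path crosses the preconsolidation pressure — recompression up to σ'_p, then virgin compression beyond:
S_c = H/(1+e₀)·[C_r·log₁₀(σ'_p/σ'_0) + C_c·log₁₀(σ'_f/σ'_p)]
    = 6.4/2.1 × [0.081×log₁₀(66.2/40.436) + 0.24×log₁₀(92.839/66.2)]
    = 3.0476 × [0.017341 + 0.035249] = 0.1603 m

S_c ≈ 160 mm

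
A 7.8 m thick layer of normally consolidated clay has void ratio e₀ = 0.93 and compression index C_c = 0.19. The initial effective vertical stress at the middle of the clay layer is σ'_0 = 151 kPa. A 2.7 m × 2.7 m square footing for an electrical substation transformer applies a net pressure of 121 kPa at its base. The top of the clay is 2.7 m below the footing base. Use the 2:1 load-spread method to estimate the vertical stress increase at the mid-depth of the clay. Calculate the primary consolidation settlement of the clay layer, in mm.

S_c ≈ 21.8 mm

Mid-depth of clay below the footing base: z = 2.7 + 7.8/2 = 6.6 m.
Stress increase at mid-clay by the 2:1 spreading method:
Δσ = qBL/((B+z)(L+z)) = 121×2.7×2.7/((2.7+6.6)(2.7+6.6)) = 10.199 kPa
Final effective stress: σ'_f = σ'_0 + Δσ = 151 + 10.199 = 161.2 kPa.
Normally consolidated clay, so the full stress increment lies on the virgin compression line:
S_c = C_c·H/(1+e₀)·log₁₀(σ'_f/σ'_0) = 0.19×7.8/(1+0.93)×log₁₀(161.2/151)
    = 0.76788 × 0.028388 = 0.0218 m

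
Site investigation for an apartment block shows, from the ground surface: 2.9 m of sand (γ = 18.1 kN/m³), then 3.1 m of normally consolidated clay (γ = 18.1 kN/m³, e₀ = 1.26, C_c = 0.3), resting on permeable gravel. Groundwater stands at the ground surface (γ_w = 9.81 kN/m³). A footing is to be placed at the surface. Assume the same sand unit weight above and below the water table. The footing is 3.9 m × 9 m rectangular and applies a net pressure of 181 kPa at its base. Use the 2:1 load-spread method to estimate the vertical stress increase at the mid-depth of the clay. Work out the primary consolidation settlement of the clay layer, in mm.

Mid-depth of clay below the ground surface: z = 2.9 + 3.1/2 = 4.45 m.
Total vertical stress at mid-clay: σ_v = 18.1×2.9 + 18.1×1.55 = 80.545 kPa.
Pore pressure: u = 9.81×(4.45 − 0) = 43.655 kPa.
Initial effective stress: σ'_0 = σ_v − u = 80.545 − 43.655 = 36.89 kPa.
Stress increase at mid-clay by the 2:1 spreading method:
Δσ = qBL/((B+z)(L+z)) = 181×3.9×9/((3.9+4.45)(9+4.45)) = 56.569 kPa
Final effective stress: σ'_f = σ'_0 + Δσ = 36.89 + 56.569 = 93.459 kPa.
Normally consolidated clay, so the full stress increment lies on the virgin compression line:
S_c = C_c·H/(1+e₀)·log₁₀(σ'_f/σ'_0) = 0.3×3.1/(1+1.26)×log₁₀(93.459/36.89)
    = 0.4115 × 0.40371 = 0.1661 m

S_c ≈ 166 mm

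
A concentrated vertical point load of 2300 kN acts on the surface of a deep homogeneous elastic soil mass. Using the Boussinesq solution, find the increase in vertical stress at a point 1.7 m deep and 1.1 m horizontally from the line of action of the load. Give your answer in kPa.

Boussinesq vertical stress below a point load on an elastic half-space:
Δσ_z = 3P/(2πz²) · [1 + (r/z)²]^(−5/2)
r/z = 1.1/1.7 = 0.64706; [1+(r/z)²]^(−5/2) = 0.41714.
Δσ_z = 3×2300/(2π×1.7²) × 0.41714 = 379.99 × 0.41714 = 158.5 kPa

Δσ_z ≈ 159 kPa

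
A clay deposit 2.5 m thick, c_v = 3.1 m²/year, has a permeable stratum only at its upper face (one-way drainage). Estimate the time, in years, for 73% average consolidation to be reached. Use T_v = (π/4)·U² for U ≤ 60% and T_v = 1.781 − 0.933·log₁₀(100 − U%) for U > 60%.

Drainage path length: H_d = H = 2.5 m (single drainage).
U > 60%: T_v = 1.781 − 0.933·log₁₀(100 − 73) = 0.44554.
t = T_v·H_d²/c_v = 0.44554×2.5²/3.1 = 0.8983 years.

t ≈ 0.898 years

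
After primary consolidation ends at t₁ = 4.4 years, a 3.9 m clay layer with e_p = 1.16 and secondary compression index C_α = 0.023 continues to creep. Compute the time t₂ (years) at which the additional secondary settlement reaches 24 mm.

t₂ ≈ 16.6 years

S_s = C_α·H/(1+e_p)·log₁₀(t₂/t₁) ⇒ log₁₀(t₂/t₁) = S_s·(1+e_p)/(C_α·H).
log₁₀(t₂/t₁) = 0.024 × (1+1.16) / (0.023×3.9) = 0.5779
t₂ = t₁ × 10^0.5779 = 4.4 × 3.784 = 16.65 years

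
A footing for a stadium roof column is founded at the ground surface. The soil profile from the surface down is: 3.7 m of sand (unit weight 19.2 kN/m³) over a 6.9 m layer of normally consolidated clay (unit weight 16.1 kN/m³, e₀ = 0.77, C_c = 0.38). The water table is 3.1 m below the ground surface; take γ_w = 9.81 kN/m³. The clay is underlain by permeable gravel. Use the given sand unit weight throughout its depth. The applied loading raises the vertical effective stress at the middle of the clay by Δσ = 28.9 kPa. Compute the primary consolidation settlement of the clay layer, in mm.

Mid-depth of clay below the ground surface: z = 3.7 + 6.9/2 = 7.15 m.
Total vertical stress at mid-clay: σ_v = 19.2×3.7 + 16.1×3.45 = 126.59 kPa.
Pore pressure: u = 9.81×(7.15 − 3.1) = 39.73 kPa.
Initial effective stress: σ'_0 = σ_v − u = 126.59 − 39.73 = 86.86 kPa.
Final effective stress: σ'_f = σ'_0 + Δσ = 86.86 + 28.9 = 115.76 kPa.
Normally consolidated clay, so the full stress increment lies on the virgin compression line:
S_c = C_c·H/(1+e₀)·log₁₀(σ'_f/σ'_0) = 0.38×6.9/(1+0.77)×log₁₀(115.76/86.86)
    = 1.4814 × 0.12474 = 0.1848 m

S_c ≈ 185 mm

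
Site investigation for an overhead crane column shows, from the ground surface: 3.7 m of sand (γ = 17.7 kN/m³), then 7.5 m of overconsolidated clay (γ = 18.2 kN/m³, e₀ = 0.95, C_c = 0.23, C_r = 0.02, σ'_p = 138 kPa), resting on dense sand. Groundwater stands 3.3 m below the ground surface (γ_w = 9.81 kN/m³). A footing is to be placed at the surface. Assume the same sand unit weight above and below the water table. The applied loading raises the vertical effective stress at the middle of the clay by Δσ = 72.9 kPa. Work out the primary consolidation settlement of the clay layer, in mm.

S_c ≈ 84 mm

Mid-depth of clay below the ground surface: z = 3.7 + 7.5/2 = 7.45 m.
Total vertical stress at mid-clay: σ_v = 17.7×3.7 + 18.2×3.75 = 133.74 kPa.
Pore pressure: u = 9.81×(7.45 − 3.3) = 40.712 kPa.
Initial effective stress: σ'_0 = σ_v − u = 133.74 − 40.712 = 93.028 kPa.
Final effective stress: σ'_f = 93.028 + 72.9 = 165.93 kPa.
σ'_f = 165.93 > σ'_p = 138 kPa, so the stress path crosses the preconsolidation pressure — recompression up to σ'_p, then virgin compression beyond:
S_c = H/(1+e₀)·[C_r·log₁₀(σ'_p/σ'_0) + C_c·log₁₀(σ'_f/σ'_p)]
    = 7.5/1.95 × [0.02×log₁₀(138/93.028) + 0.23×log₁₀(165.93/138)]
    = 3.8462 × [0.0034253 + 0.018411] = 0.08399 m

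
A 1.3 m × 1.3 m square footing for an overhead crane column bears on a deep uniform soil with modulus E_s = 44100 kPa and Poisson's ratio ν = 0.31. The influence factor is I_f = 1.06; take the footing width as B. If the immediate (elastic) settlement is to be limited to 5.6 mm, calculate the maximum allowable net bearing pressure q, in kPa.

S_e = q·B·(1−ν²)/E_s · I_f  ⇒  q = S_e·E_s / (B·(1−ν²)·I_f).
q = 0.0056 × 44100 / (1.3 × 0.9039 × 1.06) = 198.3 kPa

q ≈ 198 kPa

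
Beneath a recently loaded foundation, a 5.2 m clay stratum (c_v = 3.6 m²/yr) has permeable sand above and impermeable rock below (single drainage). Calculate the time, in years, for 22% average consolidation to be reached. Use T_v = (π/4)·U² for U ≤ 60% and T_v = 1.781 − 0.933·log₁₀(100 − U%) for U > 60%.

t ≈ 0.286 years

Drainage path length: H_d = H = 5.2 m (single drainage).
U ≤ 60%: T_v = (π/4)·U² = (π/4)×0.22² = 0.038013.
t = T_v·H_d²/c_v = 0.038013×5.2²/3.6 = 0.2855 years.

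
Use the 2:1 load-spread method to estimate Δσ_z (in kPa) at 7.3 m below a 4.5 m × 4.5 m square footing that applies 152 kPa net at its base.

By the 2:1 method the load spreads at 1 horizontal : 2 vertical, so at depth z the loaded area has grown by z in each plan dimension:
Δσ = qBL/((B+z)(L+z)) = 152×4.5×4.5/((4.5+7.3)(4.5+7.3)) = 22.106 kPa

Δσ_z ≈ 22.1 kPa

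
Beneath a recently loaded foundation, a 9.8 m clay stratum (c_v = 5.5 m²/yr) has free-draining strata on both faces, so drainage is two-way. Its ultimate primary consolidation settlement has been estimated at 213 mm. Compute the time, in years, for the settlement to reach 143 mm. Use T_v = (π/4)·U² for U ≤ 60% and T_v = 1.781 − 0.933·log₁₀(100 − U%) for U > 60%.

Drainage path length: H_d = H/2 = 4.9 m (double drainage).
U = S(t)/S_ult = 143/213 = 0.6714.
U > 60%: T_v = 1.781 − 0.933·log₁₀(100 − 67.136) = 0.3659.
t = T_v·H_d²/c_v = 0.3659×4.9²/5.5 = 1.597 years.

t ≈ 1.6 years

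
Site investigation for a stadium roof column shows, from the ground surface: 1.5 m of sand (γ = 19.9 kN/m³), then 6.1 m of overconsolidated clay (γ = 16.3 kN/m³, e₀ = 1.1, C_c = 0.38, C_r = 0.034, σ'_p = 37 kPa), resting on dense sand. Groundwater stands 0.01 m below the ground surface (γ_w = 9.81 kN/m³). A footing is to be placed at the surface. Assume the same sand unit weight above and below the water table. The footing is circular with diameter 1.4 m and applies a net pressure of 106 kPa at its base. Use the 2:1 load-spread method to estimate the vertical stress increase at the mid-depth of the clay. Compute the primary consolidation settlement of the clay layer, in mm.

S_c ≈ 50.3 mm

Mid-depth of clay below the ground surface: z = 1.5 + 6.1/2 = 4.55 m.
Total vertical stress at mid-clay: σ_v = 19.9×1.5 + 16.3×3.05 = 79.565 kPa.
Pore pressure: u = 9.81×(4.55 − 0.01) = 44.537 kPa.
Initial effective stress: σ'_0 = σ_v − u = 79.565 − 44.537 = 35.028 kPa.
Stress increase at mid-clay by the 2:1 spreading method:
Δσ ≈ qD²/(D+z)² = 106×1.4²/(1.4+4.55)² = 5.8685 kPa
Final effective stress: σ'_f = 35.028 + 5.8685 = 40.896 kPa.
σ'_f = 40.896 > σ'_p = 37 kPa, so the stress path crosses the preconsolidation pressure — recompression up to σ'_p, then virgin compression beyond:
S_c = H/(1+e₀)·[C_r·log₁₀(σ'_p/σ'_0) + C_c·log₁₀(σ'_f/σ'_p)]
    = 6.1/2.1 × [0.034×log₁₀(37/35.028) + 0.38×log₁₀(40.896/37)]
    = 2.9048 × [0.00080874 + 0.016522] = 0.05034 m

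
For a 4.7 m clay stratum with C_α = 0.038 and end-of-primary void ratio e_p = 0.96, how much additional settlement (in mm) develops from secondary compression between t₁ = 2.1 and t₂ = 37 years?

S_s ≈ 114 mm

Secondary compression: S_s = C_α·H/(1+e_p)·log₁₀(t₂/t₁)
S_s = 0.038×4.7/(1+0.96)×log₁₀(37/2.1)
    = 0.09112 × 1.246 = 0.1135 m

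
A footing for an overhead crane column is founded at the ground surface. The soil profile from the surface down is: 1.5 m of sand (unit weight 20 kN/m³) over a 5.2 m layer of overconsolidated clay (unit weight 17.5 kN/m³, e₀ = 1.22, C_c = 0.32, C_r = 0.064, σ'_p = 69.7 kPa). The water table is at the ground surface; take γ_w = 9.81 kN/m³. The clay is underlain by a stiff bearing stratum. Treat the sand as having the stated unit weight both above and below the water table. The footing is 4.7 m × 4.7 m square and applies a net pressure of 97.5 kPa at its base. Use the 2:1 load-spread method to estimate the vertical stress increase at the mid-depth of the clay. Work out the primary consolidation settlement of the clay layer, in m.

S_c ≈ 0.0378 m

Mid-depth of clay below the ground surface: z = 1.5 + 5.2/2 = 4.1 m.
Total vertical stress at mid-clay: σ_v = 20×1.5 + 17.5×2.6 = 75.5 kPa.
Pore pressure: u = 9.81×(4.1 − 0) = 40.221 kPa.
Initial effective stress: σ'_0 = σ_v − u = 75.5 − 40.221 = 35.279 kPa.
Stress increase at mid-clay by the 2:1 spreading method:
Δσ = qBL/((B+z)(L+z)) = 97.5×4.7×4.7/((4.7+4.1)(4.7+4.1)) = 27.812 kPa
Final effective stress: σ'_f = 35.279 + 27.812 = 63.091 kPa.
σ'_f = 63.091 ≤ σ'_p = 69.7 kPa, so the clay remains overconsolidated and only the recompression index applies:
S_c = C_r·H/(1+e₀)·log₁₀(σ'_f/σ'_0) = 0.064×5.2/2.22×log₁₀(63.091/35.279)
    = 0.14991 × 0.25245 = 0.03784 m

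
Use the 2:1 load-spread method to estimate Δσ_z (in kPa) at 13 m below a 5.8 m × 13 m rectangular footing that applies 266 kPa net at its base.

By the 2:1 method the load spreads at 1 horizontal : 2 vertical, so at depth z the loaded area has grown by z in each plan dimension:
Δσ = qBL/((B+z)(L+z)) = 266×5.8×13/((5.8+13)(13+13)) = 41.032 kPa

Δσ_z ≈ 41 kPa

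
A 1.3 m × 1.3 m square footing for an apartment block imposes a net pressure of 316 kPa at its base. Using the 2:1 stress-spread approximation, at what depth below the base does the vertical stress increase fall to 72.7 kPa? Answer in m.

2:1 spreading — at depth z the loaded area has grown by z in each plan dimension:
qB²/(B+z)² = Δσ_z ⇒ z = B(√(q/Δσ_z) − 1) = 1.3×(√(316/72.7) − 1) = 1.41 m

z ≈ 1.41 m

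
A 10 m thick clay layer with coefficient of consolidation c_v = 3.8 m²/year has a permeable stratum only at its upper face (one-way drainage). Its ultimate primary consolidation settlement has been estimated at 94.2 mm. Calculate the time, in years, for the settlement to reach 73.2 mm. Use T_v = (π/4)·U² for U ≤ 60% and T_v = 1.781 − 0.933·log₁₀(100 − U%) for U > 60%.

Drainage path length: H_d = H = 10 m (single drainage).
U = S(t)/S_ult = 73.2/94.2 = 0.7771.
U > 60%: T_v = 1.781 − 0.933·log₁₀(100 − 77.707) = 0.52316.
t = T_v·H_d²/c_v = 0.52316×10²/3.8 = 13.77 years.

t ≈ 13.8 years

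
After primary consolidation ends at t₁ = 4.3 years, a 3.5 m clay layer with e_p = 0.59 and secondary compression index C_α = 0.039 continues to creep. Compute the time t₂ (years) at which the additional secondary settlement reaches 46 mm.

t₂ ≈ 14.8 years

S_s = C_α·H/(1+e_p)·log₁₀(t₂/t₁) ⇒ log₁₀(t₂/t₁) = S_s·(1+e_p)/(C_α·H).
log₁₀(t₂/t₁) = 0.046 × (1+0.59) / (0.039×3.5) = 0.5358
t₂ = t₁ × 10^0.5358 = 4.3 × 3.434 = 14.77 years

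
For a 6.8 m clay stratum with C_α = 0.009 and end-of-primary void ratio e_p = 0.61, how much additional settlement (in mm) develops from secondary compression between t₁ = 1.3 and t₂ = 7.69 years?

S_s ≈ 29.3 mm

Secondary compression: S_s = C_α·H/(1+e_p)·log₁₀(t₂/t₁)
S_s = 0.009×6.8/(1+0.61)×log₁₀(7.69/1.3)
    = 0.03801 × 0.772 = 0.02934 m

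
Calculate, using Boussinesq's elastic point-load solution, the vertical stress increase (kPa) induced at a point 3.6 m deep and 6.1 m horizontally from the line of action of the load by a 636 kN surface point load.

Boussinesq vertical stress below a point load on an elastic half-space:
Δσ_z = 3P/(2πz²) · [1 + (r/z)²]^(−5/2)
r/z = 6.1/3.6 = 1.6944; [1+(r/z)²]^(−5/2) = 0.033916.
Δσ_z = 3×636/(2π×3.6²) × 0.033916 = 23.431 × 0.033916 = 0.7947 kPa

Δσ_z ≈ 0.795 kPa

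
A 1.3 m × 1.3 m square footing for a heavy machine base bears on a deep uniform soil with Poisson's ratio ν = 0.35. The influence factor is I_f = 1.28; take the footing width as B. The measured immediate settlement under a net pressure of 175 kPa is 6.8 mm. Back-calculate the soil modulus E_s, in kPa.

E_s ≈ 37600 kPa

S_e = q·B·(1−ν²)/E_s · I_f  ⇒  E_s = q·B·(1−ν²)·I_f / S_e.
E_s = 175 × 1.3 × 0.8775 × 1.28 / 0.0068 = 37580 kPa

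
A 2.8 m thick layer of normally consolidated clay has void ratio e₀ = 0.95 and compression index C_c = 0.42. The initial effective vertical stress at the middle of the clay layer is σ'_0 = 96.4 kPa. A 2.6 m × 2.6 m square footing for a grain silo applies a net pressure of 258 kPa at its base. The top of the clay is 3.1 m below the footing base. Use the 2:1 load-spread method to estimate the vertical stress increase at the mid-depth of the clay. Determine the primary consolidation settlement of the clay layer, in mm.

Mid-depth of clay below the footing base: z = 3.1 + 2.8/2 = 4.5 m.
Stress increase at mid-clay by the 2:1 spreading method:
Δσ = qBL/((B+z)(L+z)) = 258×2.6×2.6/((2.6+4.5)(2.6+4.5)) = 34.598 kPa
Final effective stress: σ'_f = σ'_0 + Δσ = 96.4 + 34.598 = 131 kPa.
Normally consolidated clay, so the full stress increment lies on the virgin compression line:
S_c = C_c·H/(1+e₀)·log₁₀(σ'_f/σ'_0) = 0.42×2.8/(1+0.95)×log₁₀(131/96.4)
    = 0.60308 × 0.13319 = 0.08032 m

S_c ≈ 80.3 mm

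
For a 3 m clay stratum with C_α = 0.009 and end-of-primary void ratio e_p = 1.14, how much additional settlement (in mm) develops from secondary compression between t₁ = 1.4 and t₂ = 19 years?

Secondary compression: S_s = C_α·H/(1+e_p)·log₁₀(t₂/t₁)
S_s = 0.009×3/(1+1.14)×log₁₀(19/1.4)
    = 0.01262 × 1.133 = 0.01429 m

S_s ≈ 14.3 mm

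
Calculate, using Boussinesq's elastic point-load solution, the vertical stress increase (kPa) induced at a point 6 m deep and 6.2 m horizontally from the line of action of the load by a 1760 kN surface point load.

Boussinesq vertical stress below a point load on an elastic half-space:
Δσ_z = 3P/(2πz²) · [1 + (r/z)²]^(−5/2)
r/z = 6.2/6 = 1.0333; [1+(r/z)²]^(−5/2) = 0.16264.
Δσ_z = 3×1760/(2π×6²) × 0.16264 = 23.343 × 0.16264 = 3.797 kPa

Δσ_z ≈ 3.8 kPa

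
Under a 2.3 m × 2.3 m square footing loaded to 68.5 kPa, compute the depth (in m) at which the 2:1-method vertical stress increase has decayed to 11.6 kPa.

z ≈ 3.29 m

2:1 spreading — at depth z the loaded area has grown by z in each plan dimension:
qB²/(B+z)² = Δσ_z ⇒ z = B(√(q/Δσ_z) − 1) = 2.3×(√(68.5/11.6) − 1) = 3.289 m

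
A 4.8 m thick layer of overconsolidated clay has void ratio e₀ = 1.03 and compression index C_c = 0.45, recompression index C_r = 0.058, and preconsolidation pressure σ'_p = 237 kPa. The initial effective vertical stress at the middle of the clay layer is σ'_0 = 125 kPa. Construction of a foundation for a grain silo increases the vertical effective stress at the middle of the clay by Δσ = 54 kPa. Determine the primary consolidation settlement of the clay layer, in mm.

S_c ≈ 21.4 mm

Final effective stress: σ'_f = 125 + 54 = 179 kPa.
σ'_f = 179 ≤ σ'_p = 237 kPa, so the clay remains overconsolidated and only the recompression index applies:
S_c = C_r·H/(1+e₀)·log₁₀(σ'_f/σ'_0) = 0.058×4.8/2.03×log₁₀(179/125)
    = 0.13714 × 0.15594 = 0.02139 m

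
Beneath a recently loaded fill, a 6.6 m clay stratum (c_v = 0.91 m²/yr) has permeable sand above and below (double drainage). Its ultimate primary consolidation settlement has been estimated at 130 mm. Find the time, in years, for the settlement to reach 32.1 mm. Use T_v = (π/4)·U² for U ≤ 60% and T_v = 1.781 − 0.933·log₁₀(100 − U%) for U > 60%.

t ≈ 0.573 years

Drainage path length: H_d = H/2 = 3.3 m (double drainage).
U = S(t)/S_ult = 32.1/130 = 0.2469.
U ≤ 60%: T_v = (π/4)·U² = (π/4)×0.24692² = 0.047887.
t = T_v·H_d²/c_v = 0.047887×3.3²/0.91 = 0.5731 years.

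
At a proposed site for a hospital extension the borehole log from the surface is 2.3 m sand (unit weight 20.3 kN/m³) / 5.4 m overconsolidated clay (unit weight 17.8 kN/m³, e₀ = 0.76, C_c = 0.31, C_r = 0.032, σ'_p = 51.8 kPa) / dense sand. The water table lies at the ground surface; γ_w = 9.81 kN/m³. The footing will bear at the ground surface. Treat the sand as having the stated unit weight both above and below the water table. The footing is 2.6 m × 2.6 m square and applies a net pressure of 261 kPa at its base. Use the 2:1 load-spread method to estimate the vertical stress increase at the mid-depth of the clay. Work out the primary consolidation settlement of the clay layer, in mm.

Mid-depth of clay below the ground surface: z = 2.3 + 5.4/2 = 5 m.
Total vertical stress at mid-clay: σ_v = 20.3×2.3 + 17.8×2.7 = 94.75 kPa.
Pore pressure: u = 9.81×(5 − 0) = 49.05 kPa.
Initial effective stress: σ'_0 = σ_v − u = 94.75 − 49.05 = 45.7 kPa.
Stress increase at mid-clay by the 2:1 spreading method:
Δσ = qBL/((B+z)(L+z)) = 261×2.6×2.6/((2.6+5)(2.6+5)) = 30.546 kPa
Final effective stress: σ'_f = 45.7 + 30.546 = 76.246 kPa.
σ'_f = 76.246 > σ'_p = 51.8 kPa, so the stress path crosses the preconsolidation pressure — recompression up to σ'_p, then virgin compression beyond:
S_c = H/(1+e₀)·[C_r·log₁₀(σ'_p/σ'_0) + C_c·log₁₀(σ'_f/σ'_p)]
    = 5.4/1.76 × [0.032×log₁₀(51.8/45.7) + 0.31×log₁₀(76.246/51.8)]
    = 3.0682 × [0.0017412 + 0.052045] = 0.165 m

S_c ≈ 165 mm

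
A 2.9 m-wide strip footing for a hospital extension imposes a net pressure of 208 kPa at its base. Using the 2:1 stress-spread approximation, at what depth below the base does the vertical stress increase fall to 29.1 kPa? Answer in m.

z ≈ 17.8 m

2:1 spreading — at depth z the loaded area has grown by z in each plan dimension:
qB/(B+z) = Δσ_z ⇒ z = qB/Δσ_z − B = 208×2.9/29.1 − 2.9 = 17.83 m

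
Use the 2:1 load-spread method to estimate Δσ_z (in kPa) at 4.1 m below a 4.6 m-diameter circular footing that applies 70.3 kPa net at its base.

By the 2:1 method the load spreads at 1 horizontal : 2 vertical, so at depth z the loaded area has grown by z in each plan dimension:
Δσ ≈ qD²/(D+z)² = 70.3×4.6²/(4.6+4.1)² = 19.653 kPa

Δσ_z ≈ 19.7 kPa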